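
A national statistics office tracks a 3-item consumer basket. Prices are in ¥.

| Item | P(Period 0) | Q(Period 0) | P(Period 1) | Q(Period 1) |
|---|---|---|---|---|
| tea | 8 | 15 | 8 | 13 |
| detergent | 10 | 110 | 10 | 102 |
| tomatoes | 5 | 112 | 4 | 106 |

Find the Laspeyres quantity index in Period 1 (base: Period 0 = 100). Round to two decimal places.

Laspeyres quantity index uses base-period prices as weights.
ΣP(Period 0)·Q(Period 1) = 8×13 + 10×102 + 5×106 = 104 + 1020 + 530 = 1654
ΣP(Period 0)·Q(Period 0) = 8×15 + 10×110 + 5×112 = 120 + 1100 + 560 = 1780
Index = 1654 / 1780 × 100 = 92.9213

92.92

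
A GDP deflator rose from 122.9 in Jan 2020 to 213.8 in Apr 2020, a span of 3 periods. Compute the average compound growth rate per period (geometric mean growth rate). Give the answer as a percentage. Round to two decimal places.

Growth factor = (213.8/122.9)^(1/3) = (1.739626)^(1/3) = 1.202685
Growth rate = 1.202685 − 1 = 0.202685 = 20.2685%

20.27%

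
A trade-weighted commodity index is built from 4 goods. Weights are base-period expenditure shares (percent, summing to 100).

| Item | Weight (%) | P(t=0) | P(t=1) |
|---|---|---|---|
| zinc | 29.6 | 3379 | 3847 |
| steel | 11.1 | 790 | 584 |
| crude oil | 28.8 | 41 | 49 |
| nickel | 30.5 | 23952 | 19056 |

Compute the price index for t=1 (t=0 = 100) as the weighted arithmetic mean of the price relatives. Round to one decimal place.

100.6

zinc: 29.6 × (3847/3379) = 29.6 × 1.138503 = 33.6997
steel: 11.1 × (584/790) = 11.1 × 0.739241 = 8.2056
crude oil: 28.8 × (49/41) = 28.8 × 1.195122 = 34.4195
nickel: 30.5 × (19056/23952) = 30.5 × 0.795591 = 24.2655
Index = Σ wᵢ·(p₁ᵢ/p₀ᵢ) = 33.6997 + 8.2056 + 34.4195 + 24.2655 = 100.5903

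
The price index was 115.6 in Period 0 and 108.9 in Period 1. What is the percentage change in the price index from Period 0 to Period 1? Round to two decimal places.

Change = (108.9 − 115.6) / 115.6 × 100
       = -6.7 / 115.6 × 100 = -5.7958%

-5.80%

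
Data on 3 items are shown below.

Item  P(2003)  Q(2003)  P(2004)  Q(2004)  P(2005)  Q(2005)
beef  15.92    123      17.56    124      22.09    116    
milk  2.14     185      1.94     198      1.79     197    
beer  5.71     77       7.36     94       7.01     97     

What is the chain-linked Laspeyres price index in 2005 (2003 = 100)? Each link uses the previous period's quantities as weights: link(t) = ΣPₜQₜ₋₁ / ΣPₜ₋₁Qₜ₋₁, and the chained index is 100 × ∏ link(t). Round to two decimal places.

127.39

Link 2003→2004:
ΣP(2004)Q(2003) = 17.56×123 + 1.94×185 + 7.36×77 = 2159.88 + 358.9 + 566.72 = 3085.5
ΣP(2003)Q(2003) = 15.92×123 + 2.14×185 + 5.71×77 = 1958.16 + 395.9 + 439.67 = 2793.73
link = 3085.5/2793.73 = 1.104437
Link 2004→2005:
ΣP(2005)Q(2004) = 22.09×124 + 1.79×198 + 7.01×94 = 2739.16 + 354.42 + 658.94 = 3752.52
ΣP(2004)Q(2004) = 17.56×124 + 1.94×198 + 7.36×94 = 2177.44 + 384.12 + 691.84 = 3253.4
link = 3752.52/3253.4 = 1.153415
Chained index = 100 × 1.104437 × 1.153415 = 127.3875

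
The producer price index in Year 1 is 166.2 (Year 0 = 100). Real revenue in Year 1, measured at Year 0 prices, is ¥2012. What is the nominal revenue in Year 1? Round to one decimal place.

3343.9

Nominal = Real × (Index/100) = 2012 × (166.2/100)
        = 2012 × 1.662 = 3343.9440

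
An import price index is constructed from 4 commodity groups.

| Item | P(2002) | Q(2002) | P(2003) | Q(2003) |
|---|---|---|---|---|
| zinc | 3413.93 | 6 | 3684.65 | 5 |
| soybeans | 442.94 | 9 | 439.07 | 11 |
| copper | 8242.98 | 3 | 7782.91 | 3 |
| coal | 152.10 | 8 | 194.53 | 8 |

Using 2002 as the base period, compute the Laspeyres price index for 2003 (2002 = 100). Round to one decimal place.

101.1

Laspeyres price index uses base-period quantities as weights.
ΣP(2003)·Q(2002) = 3684.65×6 + 439.07×9 + 7782.91×3 + 194.53×8 = 22107.9 + 3951.63 + 23348.73 + 1556.24 = 50964.5
ΣP(2002)·Q(2002) = 3413.93×6 + 442.94×9 + 8242.98×3 + 152.10×8 = 20483.58 + 3986.46 + 24728.94 + 1216.8 = 50415.78
Index = 50964.5 / 50415.78 × 100 = 101.0884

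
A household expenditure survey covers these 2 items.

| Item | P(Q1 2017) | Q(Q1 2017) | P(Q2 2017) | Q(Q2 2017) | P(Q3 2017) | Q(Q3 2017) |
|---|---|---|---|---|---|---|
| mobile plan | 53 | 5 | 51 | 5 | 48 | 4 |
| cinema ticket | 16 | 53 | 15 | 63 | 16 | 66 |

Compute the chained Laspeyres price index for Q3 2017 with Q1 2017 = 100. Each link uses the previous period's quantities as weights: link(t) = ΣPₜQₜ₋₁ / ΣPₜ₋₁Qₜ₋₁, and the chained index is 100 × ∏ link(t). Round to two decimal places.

Link Q1 2017→Q2 2017:
ΣP(Q2 2017)Q(Q1 2017) = 51×5 + 15×53 = 255 + 795 = 1050
ΣP(Q1 2017)Q(Q1 2017) = 53×5 + 16×53 = 265 + 848 = 1113
link = 1050/1113 = 0.943396
Link Q2 2017→Q3 2017:
ΣP(Q3 2017)Q(Q2 2017) = 48×5 + 16×63 = 240 + 1008 = 1248
ΣP(Q2 2017)Q(Q2 2017) = 51×5 + 15×63 = 255 + 945 = 1200
link = 1248/1200 = 1.040000
Chained index = 100 × 0.943396 × 1.040000 = 98.1132

98.11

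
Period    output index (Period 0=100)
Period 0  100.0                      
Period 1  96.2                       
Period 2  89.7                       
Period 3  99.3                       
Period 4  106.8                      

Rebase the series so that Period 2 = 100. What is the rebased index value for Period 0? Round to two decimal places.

Rebased(Period 0) = 100.0 / 89.7 × 100 = 111.4827

111.48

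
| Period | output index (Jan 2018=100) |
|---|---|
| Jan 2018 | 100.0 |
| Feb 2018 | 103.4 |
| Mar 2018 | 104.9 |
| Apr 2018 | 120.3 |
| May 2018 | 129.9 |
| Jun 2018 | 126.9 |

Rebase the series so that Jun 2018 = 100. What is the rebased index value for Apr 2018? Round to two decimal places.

Rebased(Apr 2018) = 120.3 / 126.9 × 100 = 94.7991

94.80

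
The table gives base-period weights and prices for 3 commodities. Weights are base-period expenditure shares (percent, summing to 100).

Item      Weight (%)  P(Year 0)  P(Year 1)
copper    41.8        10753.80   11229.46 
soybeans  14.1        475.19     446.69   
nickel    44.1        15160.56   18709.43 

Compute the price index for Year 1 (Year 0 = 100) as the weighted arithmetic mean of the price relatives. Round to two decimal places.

copper: 41.8 × (11229.46/10753.80) = 41.8 × 1.044232 = 43.6489
soybeans: 14.1 × (446.69/475.19) = 14.1 × 0.940024 = 13.2543
nickel: 44.1 × (18709.43/15160.56) = 44.1 × 1.234086 = 54.4232
Index = Σ wᵢ·(p₁ᵢ/p₀ᵢ) = 43.6489 + 13.2543 + 54.4232 = 111.3264

111.33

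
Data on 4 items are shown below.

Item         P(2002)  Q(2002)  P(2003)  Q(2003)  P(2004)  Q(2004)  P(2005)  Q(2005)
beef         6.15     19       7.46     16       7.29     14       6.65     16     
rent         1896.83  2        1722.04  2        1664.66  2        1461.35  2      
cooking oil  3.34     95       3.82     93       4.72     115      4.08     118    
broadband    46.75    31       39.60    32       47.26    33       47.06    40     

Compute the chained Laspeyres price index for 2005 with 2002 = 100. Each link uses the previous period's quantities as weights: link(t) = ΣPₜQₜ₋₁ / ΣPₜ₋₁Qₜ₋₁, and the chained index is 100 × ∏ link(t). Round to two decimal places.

Link 2002→2003:
ΣP(2003)Q(2002) = 7.46×19 + 1722.04×2 + 3.82×95 + 39.60×31 = 141.74 + 3444.08 + 362.9 + 1227.6 = 5176.32
ΣP(2002)Q(2002) = 6.15×19 + 1896.83×2 + 3.34×95 + 46.75×31 = 116.85 + 3793.66 + 317.3 + 1449.25 = 5677.06
link = 5176.32/5677.06 = 0.911796
Link 2003→2004:
ΣP(2004)Q(2003) = 7.29×16 + 1664.66×2 + 4.72×93 + 47.26×32 = 116.64 + 3329.32 + 438.96 + 1512.32 = 5397.24
ΣP(2003)Q(2003) = 7.46×16 + 1722.04×2 + 3.82×93 + 39.60×32 = 119.36 + 3444.08 + 355.26 + 1267.2 = 5185.9
link = 5397.24/5185.9 = 1.040753
Link 2004→2005:
ΣP(2005)Q(2004) = 6.65×14 + 1461.35×2 + 4.08×115 + 47.06×33 = 93.1 + 2922.7 + 469.2 + 1552.98 = 5037.98
ΣP(2004)Q(2004) = 7.29×14 + 1664.66×2 + 4.72×115 + 47.26×33 = 102.06 + 3329.32 + 542.8 + 1559.58 = 5533.76
link = 5037.98/5533.76 = 0.910408
Chained index = 100 × 0.911796 × 1.040753 × 0.910408 = 86.3936

86.39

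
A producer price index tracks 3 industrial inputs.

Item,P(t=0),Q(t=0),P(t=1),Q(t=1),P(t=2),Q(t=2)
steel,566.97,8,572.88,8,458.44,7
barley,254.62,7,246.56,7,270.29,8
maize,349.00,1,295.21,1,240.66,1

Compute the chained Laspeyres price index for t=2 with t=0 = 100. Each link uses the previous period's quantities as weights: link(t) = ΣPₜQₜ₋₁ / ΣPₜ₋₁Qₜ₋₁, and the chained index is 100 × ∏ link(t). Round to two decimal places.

87.00

Link t=0→t=1:
ΣP(t=1)Q(t=0) = 572.88×8 + 246.56×7 + 295.21×1 = 4583.04 + 1725.92 + 295.21 = 6604.17
ΣP(t=0)Q(t=0) = 566.97×8 + 254.62×7 + 349.00×1 = 4535.76 + 1782.34 + 349 = 6667.1
link = 6604.17/6667.1 = 0.990561
Link t=1→t=2:
ΣP(t=2)Q(t=1) = 458.44×8 + 270.29×7 + 240.66×1 = 3667.52 + 1892.03 + 240.66 = 5800.21
ΣP(t=1)Q(t=1) = 572.88×8 + 246.56×7 + 295.21×1 = 4583.04 + 1725.92 + 295.21 = 6604.17
link = 5800.21/6604.17 = 0.878265
Chained index = 100 × 0.990561 × 0.878265 = 86.9975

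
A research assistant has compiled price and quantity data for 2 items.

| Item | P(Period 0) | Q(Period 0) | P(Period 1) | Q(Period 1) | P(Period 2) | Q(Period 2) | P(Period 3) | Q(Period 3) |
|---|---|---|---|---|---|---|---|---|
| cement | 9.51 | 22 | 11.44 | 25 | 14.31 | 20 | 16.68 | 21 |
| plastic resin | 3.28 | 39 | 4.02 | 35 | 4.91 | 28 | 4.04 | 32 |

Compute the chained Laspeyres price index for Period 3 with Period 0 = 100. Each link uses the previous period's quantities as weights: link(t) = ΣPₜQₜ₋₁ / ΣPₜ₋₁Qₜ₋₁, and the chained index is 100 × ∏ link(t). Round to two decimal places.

158.55

Link Period 0→Period 1:
ΣP(Period 1)Q(Period 0) = 11.44×22 + 4.02×39 = 251.68 + 156.78 = 408.46
ΣP(Period 0)Q(Period 0) = 9.51×22 + 3.28×39 = 209.22 + 127.92 = 337.14
link = 408.46/337.14 = 1.211544
Link Period 1→Period 2:
ΣP(Period 2)Q(Period 1) = 14.31×25 + 4.91×35 = 357.75 + 171.85 = 529.6
ΣP(Period 1)Q(Period 1) = 11.44×25 + 4.02×35 = 286 + 140.7 = 426.7
link = 529.6/426.7 = 1.241153
Link Period 2→Period 3:
ΣP(Period 3)Q(Period 2) = 16.68×20 + 4.04×28 = 333.6 + 113.12 = 446.72
ΣP(Period 2)Q(Period 2) = 14.31×20 + 4.91×28 = 286.2 + 137.48 = 423.68
link = 446.72/423.68 = 1.054381
Chained index = 100 × 1.211544 × 1.241153 × 1.054381 = 158.5485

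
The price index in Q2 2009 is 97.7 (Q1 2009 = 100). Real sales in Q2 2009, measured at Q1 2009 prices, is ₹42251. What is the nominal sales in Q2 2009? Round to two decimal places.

41279.23

Nominal = Real × (Index/100) = 42251 × (97.7/100)
        = 42251 × 0.977 = 41279.2270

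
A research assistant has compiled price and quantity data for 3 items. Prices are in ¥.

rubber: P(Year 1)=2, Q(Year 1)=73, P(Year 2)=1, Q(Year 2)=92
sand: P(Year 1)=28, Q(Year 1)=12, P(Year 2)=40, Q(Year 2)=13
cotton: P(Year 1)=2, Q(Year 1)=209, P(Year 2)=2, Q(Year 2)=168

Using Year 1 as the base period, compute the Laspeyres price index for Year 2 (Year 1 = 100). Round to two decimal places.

107.89

Laspeyres price index uses base-period quantities as weights.
ΣP(Year 2)·Q(Year 1) = 1×73 + 40×12 + 2×209 = 73 + 480 + 418 = 971
ΣP(Year 1)·Q(Year 1) = 2×73 + 28×12 + 2×209 = 146 + 336 + 418 = 900
Index = 971 / 900 × 100 = 107.8889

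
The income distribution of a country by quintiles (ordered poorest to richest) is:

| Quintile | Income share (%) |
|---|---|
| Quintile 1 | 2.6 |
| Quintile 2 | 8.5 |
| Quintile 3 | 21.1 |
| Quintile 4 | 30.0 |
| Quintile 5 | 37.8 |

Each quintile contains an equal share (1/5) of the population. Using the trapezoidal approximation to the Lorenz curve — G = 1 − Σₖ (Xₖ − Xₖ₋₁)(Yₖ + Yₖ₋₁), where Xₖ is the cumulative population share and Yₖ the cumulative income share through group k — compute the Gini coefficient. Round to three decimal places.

0.368

Cumulative income shares Yₖ: 0.0260, 0.1110, 0.3220, 0.6220, 1.0000
Σ (Xₖ−Xₖ₋₁)(Yₖ+Yₖ₋₁) = (1/5)(0.0260+0.0000) + (1/5)(0.1110+0.0260) + (1/5)(0.3220+0.1110) + (1/5)(0.6220+0.3220) + (1/5)(1.0000+0.6220)
  = 0.0052 + 0.0274 + 0.0866 + 0.1888 + 0.3244 = 0.6324
G = 1 − 0.6324 = 0.3676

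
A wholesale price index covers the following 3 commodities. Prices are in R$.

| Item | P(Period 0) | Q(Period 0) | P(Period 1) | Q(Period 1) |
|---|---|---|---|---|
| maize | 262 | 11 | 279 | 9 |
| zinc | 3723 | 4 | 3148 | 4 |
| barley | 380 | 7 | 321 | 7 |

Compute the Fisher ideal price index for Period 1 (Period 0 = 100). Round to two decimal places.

87.39

Laspeyres component (base-period weights):
ΣP(Period 1)Q(Period 0) = 279×11 + 3148×4 + 321×7 = 3069 + 12592 + 2247 = 17908
ΣP(Period 0)Q(Period 0) = 262×11 + 3723×4 + 380×7 = 2882 + 14892 + 2660 = 20434
L = 17908 / 20434 × 100 = 87.6382
Paasche component (current-period weights):
ΣP(Period 1)Q(Period 1) = 279×9 + 3148×4 + 321×7 = 2511 + 12592 + 2247 = 17350
ΣP(Period 0)Q(Period 1) = 262×9 + 3723×4 + 380×7 = 2358 + 14892 + 2660 = 19910
P = 17350 / 19910 × 100 = 87.1421
Fisher = √(L × P) = √(87.6382 × 87.1421) = 87.3898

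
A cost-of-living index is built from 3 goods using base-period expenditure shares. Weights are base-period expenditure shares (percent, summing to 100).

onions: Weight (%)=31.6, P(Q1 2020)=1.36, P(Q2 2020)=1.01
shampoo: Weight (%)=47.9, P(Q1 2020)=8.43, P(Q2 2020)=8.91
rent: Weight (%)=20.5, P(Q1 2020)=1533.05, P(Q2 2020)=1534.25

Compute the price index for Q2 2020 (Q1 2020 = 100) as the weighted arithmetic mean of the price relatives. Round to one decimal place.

onions: 31.6 × (1.01/1.36) = 31.6 × 0.742647 = 23.4676
shampoo: 47.9 × (8.91/8.43) = 47.9 × 1.056940 = 50.6274
rent: 20.5 × (1534.25/1533.05) = 20.5 × 1.000783 = 20.5160
Index = Σ wᵢ·(p₁ᵢ/p₀ᵢ) = 23.4676 + 50.6274 + 20.5160 = 94.6111

94.6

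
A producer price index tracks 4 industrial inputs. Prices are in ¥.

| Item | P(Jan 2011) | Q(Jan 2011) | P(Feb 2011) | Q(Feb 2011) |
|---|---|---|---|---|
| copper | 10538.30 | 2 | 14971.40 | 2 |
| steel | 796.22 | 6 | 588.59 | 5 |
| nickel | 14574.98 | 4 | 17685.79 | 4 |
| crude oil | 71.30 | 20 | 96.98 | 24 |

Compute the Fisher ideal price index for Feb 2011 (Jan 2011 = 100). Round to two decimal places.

124.30

Laspeyres component (base-period weights):
ΣP(Feb 2011)Q(Jan 2011) = 14971.40×2 + 588.59×6 + 17685.79×4 + 96.98×20 = 29942.8 + 3531.54 + 70743.16 + 1939.6 = 106157.1
ΣP(Jan 2011)Q(Jan 2011) = 10538.30×2 + 796.22×6 + 14574.98×4 + 71.30×20 = 21076.6 + 4777.32 + 58299.92 + 1426 = 85579.84
L = 106157.1 / 85579.84 × 100 = 124.0445
Paasche component (current-period weights):
ΣP(Feb 2011)Q(Feb 2011) = 14971.40×2 + 588.59×5 + 17685.79×4 + 96.98×24 = 29942.8 + 2942.95 + 70743.16 + 2327.52 = 105956.43
ΣP(Jan 2011)Q(Feb 2011) = 10538.30×2 + 796.22×5 + 14574.98×4 + 71.30×24 = 21076.6 + 3981.1 + 58299.92 + 1711.2 = 85068.82
P = 105956.43 / 85068.82 × 100 = 124.5538
Fisher = √(L × P) = √(124.0445 × 124.5538) = 124.2989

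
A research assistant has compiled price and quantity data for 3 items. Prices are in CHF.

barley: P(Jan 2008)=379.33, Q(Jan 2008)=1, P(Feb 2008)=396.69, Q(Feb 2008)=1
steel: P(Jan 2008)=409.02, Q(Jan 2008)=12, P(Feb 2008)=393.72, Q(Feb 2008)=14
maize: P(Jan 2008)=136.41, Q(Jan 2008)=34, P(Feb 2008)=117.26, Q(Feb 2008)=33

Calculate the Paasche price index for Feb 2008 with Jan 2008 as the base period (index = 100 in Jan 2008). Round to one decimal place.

Paasche price index uses current-period quantities as weights.
ΣP(Feb 2008)·Q(Feb 2008) = 396.69×1 + 393.72×14 + 117.26×33 = 396.69 + 5512.08 + 3869.58 = 9778.35
ΣP(Jan 2008)·Q(Feb 2008) = 379.33×1 + 409.02×14 + 136.41×33 = 379.33 + 5726.28 + 4501.53 = 10607.14
Index = 9778.35 / 10607.14 × 100 = 92.1865

92.2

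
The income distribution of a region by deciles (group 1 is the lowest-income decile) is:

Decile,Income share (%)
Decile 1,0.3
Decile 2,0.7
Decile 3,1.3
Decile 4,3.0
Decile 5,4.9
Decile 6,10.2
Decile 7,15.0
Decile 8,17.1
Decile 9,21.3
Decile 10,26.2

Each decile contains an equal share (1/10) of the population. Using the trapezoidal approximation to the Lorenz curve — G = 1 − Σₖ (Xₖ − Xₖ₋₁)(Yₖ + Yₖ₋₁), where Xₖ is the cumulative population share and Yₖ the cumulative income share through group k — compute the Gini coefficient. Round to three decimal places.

Cumulative income shares Yₖ: 0.0030, 0.0100, 0.0230, 0.0530, 0.1020, 0.2040, 0.3540, 0.5250, 0.7380, 1.0000
Σ (Xₖ−Xₖ₋₁)(Yₖ+Yₖ₋₁) = (1/10)(0.0030+0.0000) + (1/10)(0.0100+0.0030) + (1/10)(0.0230+0.0100) + (1/10)(0.0530+0.0230) + (1/10)(0.1020+0.0530) + (1/10)(0.2040+0.1020) + (1/10)(0.3540+0.2040) + (1/10)(0.5250+0.3540) + (1/10)(0.7380+0.5250) + (1/10)(1.0000+0.7380)
  = 0.0003 + 0.0013 + 0.0033 + 0.0076 + 0.0155 + 0.0306 + 0.0558 + 0.0879 + 0.1263 + 0.1738 = 0.5024
G = 1 − 0.5024 = 0.4976

0.498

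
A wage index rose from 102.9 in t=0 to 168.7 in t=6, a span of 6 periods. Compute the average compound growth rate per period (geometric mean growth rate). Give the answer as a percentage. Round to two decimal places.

Growth factor = (168.7/102.9)^(1/6) = (1.639456)^(1/6) = 1.085884
Growth rate = 1.085884 − 1 = 0.085884 = 8.5884%

8.59%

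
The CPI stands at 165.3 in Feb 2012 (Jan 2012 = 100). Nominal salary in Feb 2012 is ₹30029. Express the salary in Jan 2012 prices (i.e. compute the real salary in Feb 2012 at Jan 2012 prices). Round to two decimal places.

18166.36

Real = Nominal ÷ (Index/100) = 30029 ÷ (165.3/100)
     = 30029 ÷ 1.653 = 18166.3642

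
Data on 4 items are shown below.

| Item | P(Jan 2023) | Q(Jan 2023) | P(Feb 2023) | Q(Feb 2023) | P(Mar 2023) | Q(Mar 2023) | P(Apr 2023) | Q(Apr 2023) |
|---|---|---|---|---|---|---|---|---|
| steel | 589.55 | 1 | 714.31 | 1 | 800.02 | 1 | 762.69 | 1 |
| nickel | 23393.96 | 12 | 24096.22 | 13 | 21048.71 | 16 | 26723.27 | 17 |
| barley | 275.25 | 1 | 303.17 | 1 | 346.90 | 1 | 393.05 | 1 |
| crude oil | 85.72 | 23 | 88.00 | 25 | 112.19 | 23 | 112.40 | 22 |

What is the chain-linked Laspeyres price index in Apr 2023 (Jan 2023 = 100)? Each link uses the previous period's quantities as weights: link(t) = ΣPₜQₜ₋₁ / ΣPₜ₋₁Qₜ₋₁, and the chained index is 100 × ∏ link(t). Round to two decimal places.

Link Jan 2023→Feb 2023:
ΣP(Feb 2023)Q(Jan 2023) = 714.31×1 + 24096.22×12 + 303.17×1 + 88.00×23 = 714.31 + 289154.64 + 303.17 + 2024 = 292196.12
ΣP(Jan 2023)Q(Jan 2023) = 589.55×1 + 23393.96×12 + 275.25×1 + 85.72×23 = 589.55 + 280727.52 + 275.25 + 1971.56 = 283563.88
link = 292196.12/283563.88 = 1.030442
Link Feb 2023→Mar 2023:
ΣP(Mar 2023)Q(Feb 2023) = 800.02×1 + 21048.71×13 + 346.90×1 + 112.19×25 = 800.02 + 273633.23 + 346.9 + 2804.75 = 277584.9
ΣP(Feb 2023)Q(Feb 2023) = 714.31×1 + 24096.22×13 + 303.17×1 + 88.00×25 = 714.31 + 313250.86 + 303.17 + 2200 = 316468.34
link = 277584.9/316468.34 = 0.877133
Link Mar 2023→Apr 2023:
ΣP(Apr 2023)Q(Mar 2023) = 762.69×1 + 26723.27×16 + 393.05×1 + 112.40×23 = 762.69 + 427572.32 + 393.05 + 2585.2 = 431313.26
ΣP(Mar 2023)Q(Mar 2023) = 800.02×1 + 21048.71×16 + 346.90×1 + 112.19×23 = 800.02 + 336779.36 + 346.9 + 2580.37 = 340506.65
link = 431313.26/340506.65 = 1.266681
Chained index = 100 × 1.030442 × 0.877133 × 1.266681 = 114.4870

114.49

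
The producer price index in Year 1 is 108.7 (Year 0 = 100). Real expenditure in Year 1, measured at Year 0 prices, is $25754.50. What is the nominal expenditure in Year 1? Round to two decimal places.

27995.14

Nominal = Real × (Index/100) = 25754.50 × (108.7/100)
        = 25754.50 × 1.087 = 27995.1415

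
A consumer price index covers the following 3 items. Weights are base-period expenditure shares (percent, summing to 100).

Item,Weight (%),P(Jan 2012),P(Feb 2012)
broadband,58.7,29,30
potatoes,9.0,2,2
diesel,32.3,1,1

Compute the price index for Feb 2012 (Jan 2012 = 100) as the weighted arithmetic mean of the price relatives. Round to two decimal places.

broadband: 58.7 × (30/29) = 58.7 × 1.034483 = 60.7241
potatoes: 9.0 × (2/2) = 9.0 × 1.000000 = 9.0000
diesel: 32.3 × (1/1) = 32.3 × 1.000000 = 32.3000
Index = Σ wᵢ·(p₁ᵢ/p₀ᵢ) = 60.7241 + 9.0000 + 32.3000 = 102.0241

102.02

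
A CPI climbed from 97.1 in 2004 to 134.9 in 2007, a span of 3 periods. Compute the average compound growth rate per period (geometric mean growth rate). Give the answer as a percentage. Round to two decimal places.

11.58%

Growth factor = (134.9/97.1)^(1/3) = (1.389289)^(1/3) = 1.115829
Growth rate = 1.115829 − 1 = 0.115829 = 11.5829%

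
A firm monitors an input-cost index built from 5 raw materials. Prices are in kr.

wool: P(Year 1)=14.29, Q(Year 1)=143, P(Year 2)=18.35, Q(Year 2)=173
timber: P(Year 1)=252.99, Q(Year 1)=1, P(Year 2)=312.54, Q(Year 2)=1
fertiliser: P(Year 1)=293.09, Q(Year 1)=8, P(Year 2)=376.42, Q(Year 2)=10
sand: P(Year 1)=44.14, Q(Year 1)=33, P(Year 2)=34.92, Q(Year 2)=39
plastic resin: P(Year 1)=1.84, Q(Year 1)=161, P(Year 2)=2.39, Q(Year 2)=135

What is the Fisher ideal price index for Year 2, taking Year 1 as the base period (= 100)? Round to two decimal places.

Laspeyres component (base-period weights):
ΣP(Year 2)Q(Year 1) = 18.35×143 + 312.54×1 + 376.42×8 + 34.92×33 + 2.39×161 = 2624.05 + 312.54 + 3011.36 + 1152.36 + 384.79 = 7485.1
ΣP(Year 1)Q(Year 1) = 14.29×143 + 252.99×1 + 293.09×8 + 44.14×33 + 1.84×161 = 2043.47 + 252.99 + 2344.72 + 1456.62 + 296.24 = 6394.04
L = 7485.1 / 6394.04 × 100 = 117.0637
Paasche component (current-period weights):
ΣP(Year 2)Q(Year 2) = 18.35×173 + 312.54×1 + 376.42×10 + 34.92×39 + 2.39×135 = 3174.55 + 312.54 + 3764.2 + 1361.88 + 322.65 = 8935.82
ΣP(Year 1)Q(Year 2) = 14.29×173 + 252.99×1 + 293.09×10 + 44.14×39 + 1.84×135 = 2472.17 + 252.99 + 2930.9 + 1721.46 + 248.4 = 7625.92
P = 8935.82 / 7625.92 × 100 = 117.1769
Fisher = √(L × P) = √(117.0637 × 117.1769) = 117.1203

117.12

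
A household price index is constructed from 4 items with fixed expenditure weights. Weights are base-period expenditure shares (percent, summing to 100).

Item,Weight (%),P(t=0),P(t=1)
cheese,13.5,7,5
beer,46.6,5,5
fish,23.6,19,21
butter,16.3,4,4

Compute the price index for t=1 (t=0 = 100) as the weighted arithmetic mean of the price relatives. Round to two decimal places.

cheese: 13.5 × (5/7) = 13.5 × 0.714286 = 9.6429
beer: 46.6 × (5/5) = 46.6 × 1.000000 = 46.6000
fish: 23.6 × (21/19) = 23.6 × 1.105263 = 26.0842
butter: 16.3 × (4/4) = 16.3 × 1.000000 = 16.3000
Index = Σ wᵢ·(p₁ᵢ/p₀ᵢ) = 9.6429 + 46.6000 + 26.0842 + 16.3000 = 98.6271

98.63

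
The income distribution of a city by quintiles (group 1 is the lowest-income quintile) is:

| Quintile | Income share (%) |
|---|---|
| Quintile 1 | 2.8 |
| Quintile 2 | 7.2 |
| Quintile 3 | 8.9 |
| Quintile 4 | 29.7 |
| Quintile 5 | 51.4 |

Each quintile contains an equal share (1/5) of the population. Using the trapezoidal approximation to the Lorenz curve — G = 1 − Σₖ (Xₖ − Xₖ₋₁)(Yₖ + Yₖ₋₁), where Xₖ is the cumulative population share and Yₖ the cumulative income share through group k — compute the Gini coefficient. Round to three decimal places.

0.479

Cumulative income shares Yₖ: 0.0280, 0.1000, 0.1890, 0.4860, 1.0000
Σ (Xₖ−Xₖ₋₁)(Yₖ+Yₖ₋₁) = (1/5)(0.0280+0.0000) + (1/5)(0.1000+0.0280) + (1/5)(0.1890+0.1000) + (1/5)(0.4860+0.1890) + (1/5)(1.0000+0.4860)
  = 0.0056 + 0.0256 + 0.0578 + 0.1350 + 0.2972 = 0.5212
G = 1 − 0.5212 = 0.4788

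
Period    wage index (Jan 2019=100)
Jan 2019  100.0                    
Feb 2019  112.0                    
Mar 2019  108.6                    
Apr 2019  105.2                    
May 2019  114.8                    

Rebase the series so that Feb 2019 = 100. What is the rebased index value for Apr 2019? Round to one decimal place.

Rebased(Apr 2019) = 105.2 / 112.0 × 100 = 93.9286

93.9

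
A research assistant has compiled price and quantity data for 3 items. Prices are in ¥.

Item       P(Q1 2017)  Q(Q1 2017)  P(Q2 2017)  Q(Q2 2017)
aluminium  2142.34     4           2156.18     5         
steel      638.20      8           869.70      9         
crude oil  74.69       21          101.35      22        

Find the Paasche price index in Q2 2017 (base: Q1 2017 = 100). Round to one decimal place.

115.1

Paasche price index uses current-period quantities as weights.
ΣP(Q2 2017)·Q(Q2 2017) = 2156.18×5 + 869.70×9 + 101.35×22 = 10780.9 + 7827.3 + 2229.7 = 20837.9
ΣP(Q1 2017)·Q(Q2 2017) = 2142.34×5 + 638.20×9 + 74.69×22 = 10711.7 + 5743.8 + 1643.18 = 18098.68
Index = 20837.9 / 18098.68 × 100 = 115.1349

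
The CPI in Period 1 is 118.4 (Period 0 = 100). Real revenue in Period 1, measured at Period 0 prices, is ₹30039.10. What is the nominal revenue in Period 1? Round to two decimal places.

Nominal = Real × (Index/100) = 30039.10 × (118.4/100)
        = 30039.10 × 1.184 = 35566.2944

35566.29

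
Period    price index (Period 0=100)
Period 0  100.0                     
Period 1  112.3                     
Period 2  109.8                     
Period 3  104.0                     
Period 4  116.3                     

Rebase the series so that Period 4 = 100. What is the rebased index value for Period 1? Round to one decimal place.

96.6

Rebased(Period 1) = 112.3 / 116.3 × 100 = 96.5606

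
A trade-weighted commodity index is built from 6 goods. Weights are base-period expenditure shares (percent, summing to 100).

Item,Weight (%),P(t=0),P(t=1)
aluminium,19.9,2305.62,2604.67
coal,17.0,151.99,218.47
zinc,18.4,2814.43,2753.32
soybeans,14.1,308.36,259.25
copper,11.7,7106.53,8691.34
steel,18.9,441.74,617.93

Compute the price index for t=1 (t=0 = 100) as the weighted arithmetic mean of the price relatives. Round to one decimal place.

117.5

aluminium: 19.9 × (2604.67/2305.62) = 19.9 × 1.129705 = 22.4811
coal: 17.0 × (218.47/151.99) = 17.0 × 1.437397 = 24.4358
zinc: 18.4 × (2753.32/2814.43) = 18.4 × 0.978287 = 18.0005
soybeans: 14.1 × (259.25/308.36) = 14.1 × 0.840738 = 11.8544
copper: 11.7 × (8691.34/7106.53) = 11.7 × 1.223008 = 14.3092
steel: 18.9 × (617.93/441.74) = 18.9 × 1.398855 = 26.4384
Index = Σ wᵢ·(p₁ᵢ/p₀ᵢ) = 22.4811 + 24.4358 + 18.0005 + 11.8544 + 14.3092 + 26.4384 = 117.5193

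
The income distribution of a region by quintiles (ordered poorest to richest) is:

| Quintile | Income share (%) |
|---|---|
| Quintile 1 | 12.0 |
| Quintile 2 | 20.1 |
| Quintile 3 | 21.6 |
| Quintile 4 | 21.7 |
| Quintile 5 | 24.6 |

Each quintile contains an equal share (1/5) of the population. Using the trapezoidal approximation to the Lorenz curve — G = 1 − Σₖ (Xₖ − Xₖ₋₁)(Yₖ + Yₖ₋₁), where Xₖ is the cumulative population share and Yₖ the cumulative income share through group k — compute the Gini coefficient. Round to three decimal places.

0.107

Cumulative income shares Yₖ: 0.1200, 0.3210, 0.5370, 0.7540, 1.0000
Σ (Xₖ−Xₖ₋₁)(Yₖ+Yₖ₋₁) = (1/5)(0.1200+0.0000) + (1/5)(0.3210+0.1200) + (1/5)(0.5370+0.3210) + (1/5)(0.7540+0.5370) + (1/5)(1.0000+0.7540)
  = 0.0240 + 0.0882 + 0.1716 + 0.2582 + 0.3508 = 0.8928
G = 1 − 0.8928 = 0.1072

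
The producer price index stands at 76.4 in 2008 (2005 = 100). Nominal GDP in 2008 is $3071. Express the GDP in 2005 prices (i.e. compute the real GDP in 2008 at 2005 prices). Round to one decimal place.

4019.6

Real = Nominal ÷ (Index/100) = 3071 ÷ (76.4/100)
     = 3071 ÷ 0.764 = 4019.6335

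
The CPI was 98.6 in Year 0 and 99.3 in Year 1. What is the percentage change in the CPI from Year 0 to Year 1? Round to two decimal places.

0.71%

Change = (99.3 − 98.6) / 98.6 × 100
       = 0.7 / 98.6 × 100 = 0.7099%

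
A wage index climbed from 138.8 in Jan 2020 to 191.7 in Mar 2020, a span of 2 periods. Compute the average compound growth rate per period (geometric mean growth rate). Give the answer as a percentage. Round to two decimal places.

17.52%

Growth factor = (191.7/138.8)^(1/2) = (1.381124)^(1/2) = 1.175212
Growth rate = 1.175212 − 1 = 0.175212 = 17.5212%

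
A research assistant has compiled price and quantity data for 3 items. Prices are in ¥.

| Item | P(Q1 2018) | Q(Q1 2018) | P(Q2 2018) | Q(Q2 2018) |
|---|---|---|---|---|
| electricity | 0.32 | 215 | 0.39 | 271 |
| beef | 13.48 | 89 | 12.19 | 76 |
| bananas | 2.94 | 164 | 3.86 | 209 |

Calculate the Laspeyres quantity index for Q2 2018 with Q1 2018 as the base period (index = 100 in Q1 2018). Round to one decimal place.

Laspeyres quantity index uses base-period prices as weights.
ΣP(Q1 2018)·Q(Q2 2018) = 0.32×271 + 13.48×76 + 2.94×209 = 86.72 + 1024.48 + 614.46 = 1725.66
ΣP(Q1 2018)·Q(Q1 2018) = 0.32×215 + 13.48×89 + 2.94×164 = 68.8 + 1199.72 + 482.16 = 1750.68
Index = 1725.66 / 1750.68 × 100 = 98.5708

98.6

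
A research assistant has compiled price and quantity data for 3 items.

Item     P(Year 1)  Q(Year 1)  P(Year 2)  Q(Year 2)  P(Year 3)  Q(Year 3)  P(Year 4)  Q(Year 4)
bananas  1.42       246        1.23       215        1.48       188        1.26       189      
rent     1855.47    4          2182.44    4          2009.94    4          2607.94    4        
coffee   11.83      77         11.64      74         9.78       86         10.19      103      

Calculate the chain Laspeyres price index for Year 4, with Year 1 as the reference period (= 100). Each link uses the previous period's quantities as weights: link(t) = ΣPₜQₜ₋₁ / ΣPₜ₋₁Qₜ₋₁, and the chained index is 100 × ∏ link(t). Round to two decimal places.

Link Year 1→Year 2:
ΣP(Year 2)Q(Year 1) = 1.23×246 + 2182.44×4 + 11.64×77 = 302.58 + 8729.76 + 896.28 = 9928.62
ΣP(Year 1)Q(Year 1) = 1.42×246 + 1855.47×4 + 11.83×77 = 349.32 + 7421.88 + 910.91 = 8682.11
link = 9928.62/8682.11 = 1.143572
Link Year 2→Year 3:
ΣP(Year 3)Q(Year 2) = 1.48×215 + 2009.94×4 + 9.78×74 = 318.2 + 8039.76 + 723.72 = 9081.68
ΣP(Year 2)Q(Year 2) = 1.23×215 + 2182.44×4 + 11.64×74 = 264.45 + 8729.76 + 861.36 = 9855.57
link = 9081.68/9855.57 = 0.921477
Link Year 3→Year 4:
ΣP(Year 4)Q(Year 3) = 1.26×188 + 2607.94×4 + 10.19×86 = 236.88 + 10431.76 + 876.34 = 11544.98
ΣP(Year 3)Q(Year 3) = 1.48×188 + 2009.94×4 + 9.78×86 = 278.24 + 8039.76 + 841.08 = 9159.08
link = 11544.98/9159.08 = 1.260496
Chained index = 100 × 1.143572 × 0.921477 × 1.260496 = 132.8279

132.83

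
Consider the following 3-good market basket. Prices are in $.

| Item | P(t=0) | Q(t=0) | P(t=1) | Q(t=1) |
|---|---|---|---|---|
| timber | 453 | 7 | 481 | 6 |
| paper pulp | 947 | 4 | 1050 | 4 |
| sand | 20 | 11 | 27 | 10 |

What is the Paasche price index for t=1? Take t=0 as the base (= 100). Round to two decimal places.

Paasche price index uses current-period quantities as weights.
ΣP(t=1)·Q(t=1) = 481×6 + 1050×4 + 27×10 = 2886 + 4200 + 270 = 7356
ΣP(t=0)·Q(t=1) = 453×6 + 947×4 + 20×10 = 2718 + 3788 + 200 = 6706
Index = 7356 / 6706 × 100 = 109.6928

109.69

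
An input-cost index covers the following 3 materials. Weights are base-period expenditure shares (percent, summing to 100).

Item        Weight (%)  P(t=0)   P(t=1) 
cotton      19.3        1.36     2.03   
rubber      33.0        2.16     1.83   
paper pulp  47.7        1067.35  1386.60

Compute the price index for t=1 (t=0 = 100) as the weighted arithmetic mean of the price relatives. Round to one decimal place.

118.7

cotton: 19.3 × (2.03/1.36) = 19.3 × 1.492647 = 28.8081
rubber: 33.0 × (1.83/2.16) = 33.0 × 0.847222 = 27.9583
paper pulp: 47.7 × (1386.60/1067.35) = 47.7 × 1.299105 = 61.9673
Index = Σ wᵢ·(p₁ᵢ/p₀ᵢ) = 28.8081 + 27.9583 + 61.9673 = 118.7337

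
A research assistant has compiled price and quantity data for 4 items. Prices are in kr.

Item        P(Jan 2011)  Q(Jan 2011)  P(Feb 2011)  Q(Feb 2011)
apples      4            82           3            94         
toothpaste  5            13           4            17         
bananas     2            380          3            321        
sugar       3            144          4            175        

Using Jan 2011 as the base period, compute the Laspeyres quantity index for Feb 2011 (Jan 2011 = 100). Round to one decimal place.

Laspeyres quantity index uses base-period prices as weights.
ΣP(Jan 2011)·Q(Feb 2011) = 4×94 + 5×17 + 2×321 + 3×175 = 376 + 85 + 642 + 525 = 1628
ΣP(Jan 2011)·Q(Jan 2011) = 4×82 + 5×13 + 2×380 + 3×144 = 328 + 65 + 760 + 432 = 1585
Index = 1628 / 1585 × 100 = 102.7129

102.7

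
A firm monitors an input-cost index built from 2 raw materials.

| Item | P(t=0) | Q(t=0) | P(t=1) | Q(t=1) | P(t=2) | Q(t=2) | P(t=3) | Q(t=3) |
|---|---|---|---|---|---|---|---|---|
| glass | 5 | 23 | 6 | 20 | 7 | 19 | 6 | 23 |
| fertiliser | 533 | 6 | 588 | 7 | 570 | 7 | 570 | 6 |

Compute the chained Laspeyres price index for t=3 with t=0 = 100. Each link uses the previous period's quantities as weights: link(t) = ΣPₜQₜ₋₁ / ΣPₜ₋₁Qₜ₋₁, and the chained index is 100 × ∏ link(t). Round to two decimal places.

Link t=0→t=1:
ΣP(t=1)Q(t=0) = 6×23 + 588×6 = 138 + 3528 = 3666
ΣP(t=0)Q(t=0) = 5×23 + 533×6 = 115 + 3198 = 3313
link = 3666/3313 = 1.106550
Link t=1→t=2:
ΣP(t=2)Q(t=1) = 7×20 + 570×7 = 140 + 3990 = 4130
ΣP(t=1)Q(t=1) = 6×20 + 588×7 = 120 + 4116 = 4236
link = 4130/4236 = 0.974976
Link t=2→t=3:
ΣP(t=3)Q(t=2) = 6×19 + 570×7 = 114 + 3990 = 4104
ΣP(t=2)Q(t=2) = 7×19 + 570×7 = 133 + 3990 = 4123
link = 4104/4123 = 0.995392
Chained index = 100 × 1.106550 × 0.974976 × 0.995392 = 107.3888

107.39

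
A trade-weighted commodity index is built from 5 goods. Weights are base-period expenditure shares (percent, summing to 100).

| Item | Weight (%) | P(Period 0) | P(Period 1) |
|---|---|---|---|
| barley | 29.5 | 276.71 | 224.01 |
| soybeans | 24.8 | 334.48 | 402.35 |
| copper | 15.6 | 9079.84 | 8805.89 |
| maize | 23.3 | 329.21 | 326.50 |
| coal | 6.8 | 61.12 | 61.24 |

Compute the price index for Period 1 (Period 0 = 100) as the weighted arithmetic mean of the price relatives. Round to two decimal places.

98.76

barley: 29.5 × (224.01/276.71) = 29.5 × 0.809548 = 23.8817
soybeans: 24.8 × (402.35/334.48) = 24.8 × 1.202912 = 29.8322
copper: 15.6 × (8805.89/9079.84) = 15.6 × 0.969829 = 15.1293
maize: 23.3 × (326.50/329.21) = 23.3 × 0.991768 = 23.1082
coal: 6.8 × (61.24/61.12) = 6.8 × 1.001963 = 6.8134
Index = Σ wᵢ·(p₁ᵢ/p₀ᵢ) = 23.8817 + 29.8322 + 15.1293 + 23.1082 + 6.8134 = 98.7648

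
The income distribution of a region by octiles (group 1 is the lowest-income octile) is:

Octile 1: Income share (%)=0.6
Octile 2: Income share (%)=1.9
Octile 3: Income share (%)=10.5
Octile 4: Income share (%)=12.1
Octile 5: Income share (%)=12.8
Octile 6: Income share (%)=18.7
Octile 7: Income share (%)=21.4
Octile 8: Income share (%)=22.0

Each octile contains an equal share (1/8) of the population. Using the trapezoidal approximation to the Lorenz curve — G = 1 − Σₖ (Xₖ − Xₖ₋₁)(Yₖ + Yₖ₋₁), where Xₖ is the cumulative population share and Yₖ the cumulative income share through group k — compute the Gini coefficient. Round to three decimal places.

0.341

Cumulative income shares Yₖ: 0.0060, 0.0250, 0.1300, 0.2510, 0.3790, 0.5660, 0.7800, 1.0000
Σ (Xₖ−Xₖ₋₁)(Yₖ+Yₖ₋₁) = (1/8)(0.0060+0.0000) + (1/8)(0.0250+0.0060) + (1/8)(0.1300+0.0250) + (1/8)(0.2510+0.1300) + (1/8)(0.3790+0.2510) + (1/8)(0.5660+0.3790) + (1/8)(0.7800+0.5660) + (1/8)(1.0000+0.7800)
  = 0.0008 + 0.0039 + 0.0194 + 0.0476 + 0.0788 + 0.1181 + 0.1683 + 0.2225 = 0.6593
G = 1 − 0.6593 = 0.3407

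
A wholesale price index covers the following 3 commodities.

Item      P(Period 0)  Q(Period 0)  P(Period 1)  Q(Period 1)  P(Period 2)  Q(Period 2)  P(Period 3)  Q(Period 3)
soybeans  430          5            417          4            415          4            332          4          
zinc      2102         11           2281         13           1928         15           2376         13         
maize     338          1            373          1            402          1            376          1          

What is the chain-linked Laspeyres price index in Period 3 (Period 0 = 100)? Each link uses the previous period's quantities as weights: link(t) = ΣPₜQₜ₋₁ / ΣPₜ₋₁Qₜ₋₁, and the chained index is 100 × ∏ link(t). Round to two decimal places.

110.97

Link Period 0→Period 1:
ΣP(Period 1)Q(Period 0) = 417×5 + 2281×11 + 373×1 = 2085 + 25091 + 373 = 27549
ΣP(Period 0)Q(Period 0) = 430×5 + 2102×11 + 338×1 = 2150 + 23122 + 338 = 25610
link = 27549/25610 = 1.075713
Link Period 1→Period 2:
ΣP(Period 2)Q(Period 1) = 415×4 + 1928×13 + 402×1 = 1660 + 25064 + 402 = 27126
ΣP(Period 1)Q(Period 1) = 417×4 + 2281×13 + 373×1 = 1668 + 29653 + 373 = 31694
link = 27126/31694 = 0.855872
Link Period 2→Period 3:
ΣP(Period 3)Q(Period 2) = 332×4 + 2376×15 + 376×1 = 1328 + 35640 + 376 = 37344
ΣP(Period 2)Q(Period 2) = 415×4 + 1928×15 + 402×1 = 1660 + 28920 + 402 = 30982
link = 37344/30982 = 1.205345
Chained index = 100 × 1.075713 × 0.855872 × 1.205345 = 110.9728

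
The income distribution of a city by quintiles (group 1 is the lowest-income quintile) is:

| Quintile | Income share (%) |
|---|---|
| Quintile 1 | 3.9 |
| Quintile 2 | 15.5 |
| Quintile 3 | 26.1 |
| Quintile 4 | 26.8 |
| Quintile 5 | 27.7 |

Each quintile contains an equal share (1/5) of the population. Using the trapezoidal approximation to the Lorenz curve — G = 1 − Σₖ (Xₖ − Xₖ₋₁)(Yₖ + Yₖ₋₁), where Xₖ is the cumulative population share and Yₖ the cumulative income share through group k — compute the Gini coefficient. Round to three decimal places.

0.236

Cumulative income shares Yₖ: 0.0390, 0.1940, 0.4550, 0.7230, 1.0000
Σ (Xₖ−Xₖ₋₁)(Yₖ+Yₖ₋₁) = (1/5)(0.0390+0.0000) + (1/5)(0.1940+0.0390) + (1/5)(0.4550+0.1940) + (1/5)(0.7230+0.4550) + (1/5)(1.0000+0.7230)
  = 0.0078 + 0.0466 + 0.1298 + 0.2356 + 0.3446 = 0.7644
G = 1 − 0.7644 = 0.2356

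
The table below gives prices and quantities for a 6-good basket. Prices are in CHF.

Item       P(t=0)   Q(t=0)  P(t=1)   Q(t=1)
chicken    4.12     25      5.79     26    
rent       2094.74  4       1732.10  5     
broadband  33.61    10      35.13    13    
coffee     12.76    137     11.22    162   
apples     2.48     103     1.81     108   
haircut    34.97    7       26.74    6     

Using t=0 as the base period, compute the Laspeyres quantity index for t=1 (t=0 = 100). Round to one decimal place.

122.6

Laspeyres quantity index uses base-period prices as weights.
ΣP(t=0)·Q(t=1) = 4.12×26 + 2094.74×5 + 33.61×13 + 12.76×162 + 2.48×108 + 34.97×6 = 107.12 + 10473.7 + 436.93 + 2067.12 + 267.84 + 209.82 = 13562.53
ΣP(t=0)·Q(t=0) = 4.12×25 + 2094.74×4 + 33.61×10 + 12.76×137 + 2.48×103 + 34.97×7 = 103 + 8378.96 + 336.1 + 1748.12 + 255.44 + 244.79 = 11066.41
Index = 13562.53 / 11066.41 × 100 = 122.5558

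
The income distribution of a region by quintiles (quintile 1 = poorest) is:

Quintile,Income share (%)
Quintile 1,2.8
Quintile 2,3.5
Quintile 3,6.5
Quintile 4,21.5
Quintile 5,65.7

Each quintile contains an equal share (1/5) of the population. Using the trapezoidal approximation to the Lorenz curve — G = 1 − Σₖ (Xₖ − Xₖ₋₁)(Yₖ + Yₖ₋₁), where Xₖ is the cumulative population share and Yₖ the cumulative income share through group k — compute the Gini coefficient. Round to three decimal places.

Cumulative income shares Yₖ: 0.0280, 0.0630, 0.1280, 0.3430, 1.0000
Σ (Xₖ−Xₖ₋₁)(Yₖ+Yₖ₋₁) = (1/5)(0.0280+0.0000) + (1/5)(0.0630+0.0280) + (1/5)(0.1280+0.0630) + (1/5)(0.3430+0.1280) + (1/5)(1.0000+0.3430)
  = 0.0056 + 0.0182 + 0.0382 + 0.0942 + 0.2686 = 0.4248
G = 1 − 0.4248 = 0.5752

0.575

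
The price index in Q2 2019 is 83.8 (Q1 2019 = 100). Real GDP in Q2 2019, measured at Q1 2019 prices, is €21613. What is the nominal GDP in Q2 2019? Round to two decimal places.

Nominal = Real × (Index/100) = 21613 × (83.8/100)
        = 21613 × 0.838 = 18111.6940

18111.69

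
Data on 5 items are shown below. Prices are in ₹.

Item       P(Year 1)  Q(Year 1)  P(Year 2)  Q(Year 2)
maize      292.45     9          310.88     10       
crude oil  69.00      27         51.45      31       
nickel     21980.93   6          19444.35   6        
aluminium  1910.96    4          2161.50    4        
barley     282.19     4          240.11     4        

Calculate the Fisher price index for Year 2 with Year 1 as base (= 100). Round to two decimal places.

89.88

Laspeyres component (base-period weights):
ΣP(Year 2)Q(Year 1) = 310.88×9 + 51.45×27 + 19444.35×6 + 2161.50×4 + 240.11×4 = 2797.92 + 1389.15 + 116666.1 + 8646 + 960.44 = 130459.61
ΣP(Year 1)Q(Year 1) = 292.45×9 + 69.00×27 + 21980.93×6 + 1910.96×4 + 282.19×4 = 2632.05 + 1863 + 131885.58 + 7643.84 + 1128.76 = 145153.23
L = 130459.61 / 145153.23 × 100 = 89.8772
Paasche component (current-period weights):
ΣP(Year 2)Q(Year 2) = 310.88×10 + 51.45×31 + 19444.35×6 + 2161.50×4 + 240.11×4 = 3108.8 + 1594.95 + 116666.1 + 8646 + 960.44 = 130976.29
ΣP(Year 1)Q(Year 2) = 292.45×10 + 69.00×31 + 21980.93×6 + 1910.96×4 + 282.19×4 = 2924.5 + 2139 + 131885.58 + 7643.84 + 1128.76 = 145721.68
P = 130976.29 / 145721.68 × 100 = 89.8811
Fisher = √(L × P) = √(89.8772 × 89.8811) = 89.8791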